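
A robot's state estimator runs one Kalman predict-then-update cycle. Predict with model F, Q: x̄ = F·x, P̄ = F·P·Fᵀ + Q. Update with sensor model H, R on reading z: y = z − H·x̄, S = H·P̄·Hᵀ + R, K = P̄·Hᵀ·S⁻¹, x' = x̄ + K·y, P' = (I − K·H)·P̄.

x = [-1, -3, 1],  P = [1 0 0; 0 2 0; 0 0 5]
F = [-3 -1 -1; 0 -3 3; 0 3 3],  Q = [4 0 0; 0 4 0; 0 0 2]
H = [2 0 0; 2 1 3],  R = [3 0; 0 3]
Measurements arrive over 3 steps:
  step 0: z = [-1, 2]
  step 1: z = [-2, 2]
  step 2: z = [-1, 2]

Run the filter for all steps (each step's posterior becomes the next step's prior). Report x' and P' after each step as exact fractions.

step 0: x' = [-12985/46451, 567198/46451, -148572/46451], P' = [33468/46451 -3963/46451 -21087/46451; -3963/46451 1811721/46451 -591627/46451; -21087/46451 -591627/46451 223519/46451]
step 1: x' = [-418517691/342898151, -2670619670/342898151, 1427705998/342898151], P' = [249794154/342898151 1067406858/342898151 -522027120/342898151; 1067406858/342898151 49441005762/342898151 -17371626738/342898151; -522027120/342898151 -17371626738/342898151 6310920892/342898151]
step 2: x' = [-3036319318367/7250239957319, 45041851403540/7250239957319, -7518110106824/7250239957319], P' = [5387522082012/7250239957319 27255758836428/7250239957319 -12681241101408/7250239957319; 27255758836428/7250239957319 1251319908172830/7250239957319 -439581781227246/7250239957319; -12681241101408/7250239957319 -439581781227246/7250239957319 158798374913692/7250239957319]

step 0: x̄ = F·x = [5, 12, -6]
step 0: P̄ = F·P·Fᵀ + Q = [20 -9 -21; -9 67 27; -21 27 65]
step 0: y = z − H·x̄ = [-11, -2]
step 0: S = H·P̄·Hᵀ + R = [83 -64; -64 609]
step 0: K = P̄·Hᵀ·S⁻¹ = [22312/46451 -96/46451; -2642/46451 9638/46451; -14058/46451 12252/46451]
step 0: x' = x̄ + K·y = [-12985/46451, 567198/46451, -148572/46451]
step 0: P' = (I − K·H)·P̄ = [33468/46451 -3963/46451 -21087/46451; -3963/46451 1811721/46451 -591627/46451; -21087/46451 -591627/46451 223519/46451]
step 1: x̄ = F·x = [-379671/46451, -2147310/46451, 1255878/46451]
step 1: P̄ = F·P·Fᵀ + Q = [1188702/46451 4918722/46451 -2330508/46451; 4918722/46451 29152250/46451 -14293818/46451; -2330508/46451 -14293818/46451 7760776/46451]
step 1: y = z − H·x̄ = [666440/46451, -768080/46451]
step 1: S = H·P̄·Hᵀ + R = [4894161/46451 609204/46451; 609204/46451 9839279/46451]
step 1: K = P̄·Hᵀ·S⁻¹ = [166529436/342898151 304602/342898151; 711604572/342898151 -179686912/342898151; -348018080/342898151 172360566/342898151]
step 1: x' = x̄ + K·y = [-418517691/342898151, -2670619670/342898151, 1427705998/342898151]
step 1: P' = (I − K·H)·P̄ = [249794154/342898151 1067406858/342898151 -522027120/342898151; 1067406858/342898151 49441005762/342898151 -17371626738/342898151; -522027120/342898151 -17371626738/342898151 6310920892/342898151]
step 2: x̄ = F·x = [2498466745/342898151, 12294977004/342898151, -3728741016/342898151]
step 2: P̄ = F·P·Fᵀ + Q = [27900691596/342898151 143695160412/342898151 -67934437176/342898151; 143695160412/342898151 815828213774/342898151 -388170763830/342898151; -67934437176/342898151 -388170763830/342898151 189763854904/342898151]
step 2: y = z − H·x̄ = [-5339831641/342898151, -5419891144/342898151]
step 2: S = H·P̄·Hᵀ + R = [112631460837/342898151 -8613535848/342898151; -8613535848/342898151 66877181303/342898151]
step 2: K = P̄·Hᵀ·S⁻¹ = [3591681388008/7250239957319 -226671996/381591576701; 18170505890952/7250239957319 -226559962036/381591576701; -8454160734272/7250239957319 200892303702/381591576701]
step 2: x' = x̄ + K·y = [-3036319318367/7250239957319, 45041851403540/7250239957319, -7518110106824/7250239957319]
step 2: P' = (I − K·H)·P̄ = [5387522082012/7250239957319 27255758836428/7250239957319 -12681241101408/7250239957319; 27255758836428/7250239957319 1251319908172830/7250239957319 -439581781227246/7250239957319; -12681241101408/7250239957319 -439581781227246/7250239957319 158798374913692/7250239957319]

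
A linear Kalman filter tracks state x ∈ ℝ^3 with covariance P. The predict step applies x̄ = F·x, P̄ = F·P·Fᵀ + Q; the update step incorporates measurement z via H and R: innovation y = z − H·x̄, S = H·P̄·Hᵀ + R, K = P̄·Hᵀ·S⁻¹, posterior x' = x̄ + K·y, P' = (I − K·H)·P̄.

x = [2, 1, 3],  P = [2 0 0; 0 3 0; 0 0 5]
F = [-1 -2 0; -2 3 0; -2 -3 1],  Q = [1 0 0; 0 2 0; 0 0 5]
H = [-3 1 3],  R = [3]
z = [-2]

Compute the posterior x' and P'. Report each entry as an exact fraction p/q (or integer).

x̄ = F·x = [-4, -1, -4]
P̄ = F·P·Fᵀ + Q = [15 -14 22; -14 37 -19; 22 -19 45]
y = z − H·x̄ = [-1]
S = H·P̄·Hᵀ + R = [154]
K = P̄·Hᵀ·S⁻¹ = [1/22; 1/7; 25/77]
x' = x̄ + K·y = [-89/22, -8/7, -333/77]
P' = (I − K·H)·P̄ = [323/22 -15 217/11; -15 237/7 -183/7; 217/11 -183/7 2215/77]

x' = [-89/22, -8/7, -333/77]
P' = [323/22 -15 217/11; -15 237/7 -183/7; 217/11 -183/7 2215/77]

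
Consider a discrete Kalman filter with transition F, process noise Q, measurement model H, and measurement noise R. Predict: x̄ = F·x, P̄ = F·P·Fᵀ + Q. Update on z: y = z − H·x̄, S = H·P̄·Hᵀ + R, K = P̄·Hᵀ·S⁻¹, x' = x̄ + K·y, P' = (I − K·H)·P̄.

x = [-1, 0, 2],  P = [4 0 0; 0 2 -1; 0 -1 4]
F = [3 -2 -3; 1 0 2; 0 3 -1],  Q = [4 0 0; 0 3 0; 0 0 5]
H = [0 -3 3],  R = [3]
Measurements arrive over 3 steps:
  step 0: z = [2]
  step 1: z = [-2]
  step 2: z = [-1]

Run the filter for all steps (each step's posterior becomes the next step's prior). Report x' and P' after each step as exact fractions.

step 0: x̄ = F·x = [-9, 3, -2]
step 0: P̄ = F·P·Fᵀ + Q = [72 -8 7; -8 23 -14; 7 -14 33]
step 0: y = z − H·x̄ = [17]
step 0: S = H·P̄·Hᵀ + R = [759]
step 0: K = P̄·Hᵀ·S⁻¹ = [15/253; -37/253; 47/253]
step 0: x' = x̄ + K·y = [-2022/253, 130/253, 293/253]
step 0: P' = (I − K·H)·P̄ = [17541/253 -359/253 -344/253; -359/253 1712/253 1675/253; -344/253 1675/253 1722/253]
step 1: x̄ = F·x = [-655/23, -1436/253, 97/253]
step 1: P̄ = F·P·Fᵀ + Q = [19257/23 3207/23 -1730/23; 3207/23 23812/253 5873/253; -1730/23 5873/253 8345/253]
step 1: y = z − H·x̄ = [-5105/253]
step 1: S = H·P̄·Hᵀ + R = [184458/253]
step 1: K = P̄·Hᵀ·S⁻¹ = [-54307/61486; -17939/61486; 1236/30743]
step 1: x' = x̄ + K·y = [-655215/61486, 12983/61486, -13153/30743]
step 1: P' = (I − K·H)·P̄ = [16508475/61486 -2978649/61486 -1516478/30743; -2978649/61486 1971073/61486 976567/30743; -1516478/30743 976567/30743 977803/30743]
step 2: x̄ = F·x = [-1912693/61486, -707827/61486, 65255/61486]
step 2: P̄ = F·P·Fᵀ + Q = [288081569/61486 26837683/61486 -37340531/61486; 26837683/61486 12383533/61486 1904601/61486; -37340531/61486 1904601/61486 8283889/61486]
step 2: y = z − H·x̄ = [-1190366/30743]
step 2: S = H·P̄·Hᵀ + R = [75954219/30743]
step 2: K = P̄·Hᵀ·S⁻¹ = [-32089107/25318073; -5239466/25318073; 3189644/25318073]
step 2: x' = x̄ + K·y = [909796145/50636146, -177180213/50636146, -193265351/50636146]
step 2: P' = (I − K·H)·P̄ = [36281607701/50636146 -10711390991/50636146 -10775569205/50636146; -10711390991/50636146 4840619611/50636146 4830140679/50636146; -10775569205/50636146 4830140679/50636146 4836519967/50636146]

step 0: x' = [-2022/253, 130/253, 293/253], P' = [17541/253 -359/253 -344/253; -359/253 1712/253 1675/253; -344/253 1675/253 1722/253]
step 1: x' = [-655215/61486, 12983/61486, -13153/30743], P' = [16508475/61486 -2978649/61486 -1516478/30743; -2978649/61486 1971073/61486 976567/30743; -1516478/30743 976567/30743 977803/30743]
step 2: x' = [909796145/50636146, -177180213/50636146, -193265351/50636146], P' = [36281607701/50636146 -10711390991/50636146 -10775569205/50636146; -10711390991/50636146 4840619611/50636146 4830140679/50636146; -10775569205/50636146 4830140679/50636146 4836519967/50636146]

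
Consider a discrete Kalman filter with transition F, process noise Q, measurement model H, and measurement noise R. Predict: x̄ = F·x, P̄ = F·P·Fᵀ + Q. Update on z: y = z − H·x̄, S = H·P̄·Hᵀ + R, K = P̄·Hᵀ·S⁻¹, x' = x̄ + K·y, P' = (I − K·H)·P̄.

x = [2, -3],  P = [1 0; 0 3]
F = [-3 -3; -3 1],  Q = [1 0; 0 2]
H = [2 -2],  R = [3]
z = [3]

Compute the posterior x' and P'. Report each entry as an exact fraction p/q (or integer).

x̄ = F·x = [3, -9]
P̄ = F·P·Fᵀ + Q = [37 0; 0 14]
y = z − H·x̄ = [-21]
S = H·P̄·Hᵀ + R = [207]
K = P̄·Hᵀ·S⁻¹ = [74/207; -28/207]
x' = x̄ + K·y = [-311/69, -425/69]
P' = (I − K·H)·P̄ = [2183/207 2072/207; 2072/207 2114/207]

x' = [-311/69, -425/69]
P' = [2183/207 2072/207; 2072/207 2114/207]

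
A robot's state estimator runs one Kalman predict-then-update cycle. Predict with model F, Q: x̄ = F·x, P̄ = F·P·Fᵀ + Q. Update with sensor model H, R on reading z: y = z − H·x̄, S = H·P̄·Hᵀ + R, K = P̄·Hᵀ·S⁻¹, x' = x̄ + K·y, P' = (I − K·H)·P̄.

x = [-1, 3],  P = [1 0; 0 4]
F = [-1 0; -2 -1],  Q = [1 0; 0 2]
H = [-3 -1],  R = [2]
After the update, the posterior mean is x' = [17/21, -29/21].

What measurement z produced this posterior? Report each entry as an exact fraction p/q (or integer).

x̄ = F·x = [1, -1]
P̄ = F·P·Fᵀ + Q = [2 2; 2 10]
S = H·P̄·Hᵀ + R = [42]
K = P̄·Hᵀ·S⁻¹ = [-4/21; -8/21]
x' − x̄ = [-4/21, -8/21] = K·y
y = (KᵀK)⁻¹·Kᵀ·(x' − x̄) = [1]
z = y + H·x̄ = [1] + [-2] = [-1]

z = [-1]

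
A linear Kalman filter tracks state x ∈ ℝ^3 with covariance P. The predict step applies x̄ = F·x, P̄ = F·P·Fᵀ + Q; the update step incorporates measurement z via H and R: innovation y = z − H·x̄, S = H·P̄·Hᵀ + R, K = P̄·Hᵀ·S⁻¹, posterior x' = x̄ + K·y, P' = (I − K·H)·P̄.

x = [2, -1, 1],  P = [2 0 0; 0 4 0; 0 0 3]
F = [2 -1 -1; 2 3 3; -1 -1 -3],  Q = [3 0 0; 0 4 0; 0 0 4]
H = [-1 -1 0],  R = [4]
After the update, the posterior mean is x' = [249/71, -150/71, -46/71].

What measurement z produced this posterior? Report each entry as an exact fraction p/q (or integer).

x̄ = F·x = [4, 4, -4]
P̄ = F·P·Fᵀ + Q = [18 -13 9; -13 75 -43; 9 -43 37]
S = H·P̄·Hᵀ + R = [71]
K = P̄·Hᵀ·S⁻¹ = [-5/71; -62/71; 34/71]
x' − x̄ = [-35/71, -434/71, 238/71] = K·y
y = (KᵀK)⁻¹·Kᵀ·(x' − x̄) = [7]
z = y + H·x̄ = [7] + [-8] = [-1]

z = [-1]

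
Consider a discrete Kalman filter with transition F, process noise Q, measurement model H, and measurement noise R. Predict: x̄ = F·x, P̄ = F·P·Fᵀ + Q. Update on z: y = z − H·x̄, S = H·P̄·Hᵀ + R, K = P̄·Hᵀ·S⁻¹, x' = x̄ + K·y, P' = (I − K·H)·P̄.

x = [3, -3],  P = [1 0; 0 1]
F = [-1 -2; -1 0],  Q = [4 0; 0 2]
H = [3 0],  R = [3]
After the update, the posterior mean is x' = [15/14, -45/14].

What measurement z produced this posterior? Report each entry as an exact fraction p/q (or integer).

x̄ = F·x = [3, -3]
P̄ = F·P·Fᵀ + Q = [9 1; 1 3]
S = H·P̄·Hᵀ + R = [84]
K = P̄·Hᵀ·S⁻¹ = [9/28; 1/28]
x' − x̄ = [-27/14, -3/14] = K·y
y = (KᵀK)⁻¹·Kᵀ·(x' − x̄) = [-6]
z = y + H·x̄ = [-6] + [9] = [3]

z = [3]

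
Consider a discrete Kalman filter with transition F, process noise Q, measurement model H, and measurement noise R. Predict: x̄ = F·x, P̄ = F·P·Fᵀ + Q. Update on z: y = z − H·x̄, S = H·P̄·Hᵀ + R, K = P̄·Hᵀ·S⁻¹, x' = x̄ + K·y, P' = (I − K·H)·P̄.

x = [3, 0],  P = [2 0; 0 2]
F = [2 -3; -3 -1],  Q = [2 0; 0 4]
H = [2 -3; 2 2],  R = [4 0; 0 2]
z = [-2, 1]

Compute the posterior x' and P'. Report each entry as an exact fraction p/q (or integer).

x̄ = F·x = [6, -9]
P̄ = F·P·Fᵀ + Q = [28 -6; -6 24]
y = z − H·x̄ = [-41, 7]
S = H·P̄·Hᵀ + R = [404 -20; -20 162]
K = P̄·Hᵀ·S⁻¹ = [3217/16262 2407/8131; -1611/8131 1608/8131]
x' = x̄ + K·y = [-627/16262, 4128/8131]
P' = (I − K·H)·P̄ = [2731/8131 -324/8131; -324/8131 1932/8131]

x' = [-627/16262, 4128/8131]
P' = [2731/8131 -324/8131; -324/8131 1932/8131]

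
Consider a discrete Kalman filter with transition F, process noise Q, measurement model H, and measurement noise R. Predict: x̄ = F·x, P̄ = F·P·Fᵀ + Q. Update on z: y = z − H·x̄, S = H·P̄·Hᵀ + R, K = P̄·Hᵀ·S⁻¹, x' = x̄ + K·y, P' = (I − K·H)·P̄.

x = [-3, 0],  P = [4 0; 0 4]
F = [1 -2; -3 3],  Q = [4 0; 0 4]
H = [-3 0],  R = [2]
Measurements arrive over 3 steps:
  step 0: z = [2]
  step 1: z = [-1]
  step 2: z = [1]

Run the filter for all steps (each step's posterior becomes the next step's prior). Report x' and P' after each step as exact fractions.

step 0: x' = [-75/109, 603/109], P' = [24/109 -36/109; -36/109 2452/109]
step 1: x' = [14337/46963, 54702/46963], P' = [10412/46963 -15108/46963; -15108/46963 644944/46963]
step 2: x' = [-621825/1831441, 2338947/12820087], P' = [405496/1831441 -576696/1831441; -576696/1831441 174107344/12820087]

step 0: x̄ = F·x = [-3, 9]
step 0: P̄ = F·P·Fᵀ + Q = [24 -36; -36 76]
step 0: y = z − H·x̄ = [-7]
step 0: S = H·P̄·Hᵀ + R = [218]
step 0: K = P̄·Hᵀ·S⁻¹ = [-36/109; 54/109]
step 0: x' = x̄ + K·y = [-75/109, 603/109]
step 0: P' = (I − K·H)·P̄ = [24/109 -36/109; -36/109 2452/109]
step 1: x̄ = F·x = [-1281/109, 2034/109]
step 1: P̄ = F·P·Fᵀ + Q = [10412/109 -15108/109; -15108/109 23368/109]
step 1: y = z − H·x̄ = [-3952/109]
step 1: S = H·P̄·Hᵀ + R = [93926/109]
step 1: K = P̄·Hᵀ·S⁻¹ = [-15618/46963; 22662/46963]
step 1: x' = x̄ + K·y = [14337/46963, 54702/46963]
step 1: P' = (I − K·H)·P̄ = [10412/46963 -15108/46963; -15108/46963 644944/46963]
step 2: x̄ = F·x = [-13581/6709, 121095/46963]
step 2: P̄ = F·P·Fᵀ + Q = [405496/6709 -576696/6709; -576696/6709 6358000/46963]
step 2: y = z − H·x̄ = [-34034/6709]
step 2: S = H·P̄·Hᵀ + R = [3662882/6709]
step 2: K = P̄·Hᵀ·S⁻¹ = [-608244/1831441; 865044/1831441]
step 2: x' = x̄ + K·y = [-621825/1831441, 2338947/12820087]
step 2: P' = (I − K·H)·P̄ = [405496/1831441 -576696/1831441; -576696/1831441 174107344/12820087]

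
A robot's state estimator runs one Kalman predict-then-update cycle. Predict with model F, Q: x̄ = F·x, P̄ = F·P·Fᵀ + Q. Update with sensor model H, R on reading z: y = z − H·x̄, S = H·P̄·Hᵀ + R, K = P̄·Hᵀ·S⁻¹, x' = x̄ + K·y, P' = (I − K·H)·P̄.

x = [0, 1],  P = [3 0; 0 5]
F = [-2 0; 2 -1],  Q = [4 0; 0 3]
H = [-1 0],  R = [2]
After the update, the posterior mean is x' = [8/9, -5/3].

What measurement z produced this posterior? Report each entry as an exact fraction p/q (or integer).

z = [-1]

x̄ = F·x = [0, -1]
P̄ = F·P·Fᵀ + Q = [16 -12; -12 20]
S = H·P̄·Hᵀ + R = [18]
K = P̄·Hᵀ·S⁻¹ = [-8/9; 2/3]
x' − x̄ = [8/9, -2/3] = K·y
y = (KᵀK)⁻¹·Kᵀ·(x' − x̄) = [-1]
z = y + H·x̄ = [-1] + [0] = [-1]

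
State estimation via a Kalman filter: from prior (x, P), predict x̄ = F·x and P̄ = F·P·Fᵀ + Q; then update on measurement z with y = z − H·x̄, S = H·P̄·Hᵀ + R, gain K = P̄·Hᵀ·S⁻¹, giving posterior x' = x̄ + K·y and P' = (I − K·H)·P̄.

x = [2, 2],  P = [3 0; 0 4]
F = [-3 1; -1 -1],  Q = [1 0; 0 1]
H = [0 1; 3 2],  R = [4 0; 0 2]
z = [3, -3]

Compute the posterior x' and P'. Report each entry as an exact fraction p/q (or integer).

x̄ = F·x = [-4, -4]
P̄ = F·P·Fᵀ + Q = [32 5; 5 8]
y = z − H·x̄ = [7, 17]
S = H·P̄·Hᵀ + R = [12 31; 31 382]
K = P̄·Hᵀ·S⁻¹ = [-1376/3623 1117/3623; 2095/3623 124/3623]
x' = x̄ + K·y = [-5135/3623, 2281/3623]
P' = (I − K·H)·P̄ = [4414/3623 -5504/3623; -5504/3623 8380/3623]

x' = [-5135/3623, 2281/3623]
P' = [4414/3623 -5504/3623; -5504/3623 8380/3623]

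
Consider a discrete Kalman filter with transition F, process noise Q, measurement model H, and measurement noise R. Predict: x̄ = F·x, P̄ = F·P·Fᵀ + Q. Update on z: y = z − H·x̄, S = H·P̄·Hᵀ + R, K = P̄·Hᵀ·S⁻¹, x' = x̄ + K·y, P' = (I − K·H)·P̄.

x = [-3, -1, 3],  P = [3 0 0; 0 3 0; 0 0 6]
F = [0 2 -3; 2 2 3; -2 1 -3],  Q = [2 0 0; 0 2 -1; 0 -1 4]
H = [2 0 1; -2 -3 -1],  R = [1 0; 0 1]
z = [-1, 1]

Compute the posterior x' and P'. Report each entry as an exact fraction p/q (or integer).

x' = [-108354/58249, -257/116498, 156559/58249]
P' = [84738/58249 -5278/58249 -150737/58249; -5278/58249 25815/116498 -17623/116498; -150737/58249 -17623/116498 322136/58249]

x̄ = F·x = [-11, 1, -4]
P̄ = F·P·Fᵀ + Q = [68 -42 60; -42 80 -61; 60 -61 73]
y = z − H·x̄ = [25, -22]
S = H·P̄·Hᵀ + R = [586 -150; -150 436]
K = P̄·Hᵀ·S⁻¹ = [18739/58249 -2905/58249; -38735/116498 -19355/58249; 20662/58249 11545/116498]
x' = x̄ + K·y = [-108354/58249, -257/116498, 156559/58249]
P' = (I − K·H)·P̄ = [84738/58249 -5278/58249 -150737/58249; -5278/58249 25815/116498 -17623/116498; -150737/58249 -17623/116498 322136/58249]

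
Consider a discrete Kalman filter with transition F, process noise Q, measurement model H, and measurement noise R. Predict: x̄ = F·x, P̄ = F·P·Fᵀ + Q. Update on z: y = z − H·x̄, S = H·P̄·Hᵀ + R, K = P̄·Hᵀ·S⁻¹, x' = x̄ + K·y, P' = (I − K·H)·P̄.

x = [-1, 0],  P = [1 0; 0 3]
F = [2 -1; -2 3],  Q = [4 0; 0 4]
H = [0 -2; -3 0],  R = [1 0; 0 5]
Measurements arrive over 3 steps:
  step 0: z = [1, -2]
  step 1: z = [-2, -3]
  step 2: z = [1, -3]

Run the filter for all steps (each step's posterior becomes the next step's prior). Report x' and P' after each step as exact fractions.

step 0: x̄ = F·x = [-2, 2]
step 0: P̄ = F·P·Fᵀ + Q = [11 -13; -13 35]
step 0: y = z − H·x̄ = [5, -8]
step 0: S = H·P̄·Hᵀ + R = [141 -78; -78 104]
step 0: K = P̄·Hᵀ·S⁻¹ = [1/66 -175/572; -163/330 1/220]
step 0: x' = x̄ + K·y = [449/858, -167/330]
step 0: P' = (I − K·H)·P̄ = [875/1716 -1/132; -1/132 163/660]
step 1: x̄ = F·x = [6661/4290, -11003/4290]
step 1: P̄ = F·P·Fᵀ + Q = [54199/8580 -24377/8580; -24377/8580 71671/8580]
step 1: y = z − H·x̄ = [-15293/2145, 2371/1430]
step 1: S = H·P̄·Hᵀ + R = [73816/2145 -24377/1430; -24377/1430 176897/2860]
step 1: K = P̄·Hᵀ·S⁻¹ = [243770/15769391 -4764357/15769391; -7619350/15769391 73131/15769391]
step 1: x' = x̄ + K·y = [14847341/15769391, 13998837/15769391]
step 1: P' = (I − K·H)·P̄ = [7940595/15769391 -121885/15769391; -121885/15769391 3809675/15769391]
step 2: x̄ = F·x = [1426895/1433581, 12301829/15769391]
step 2: P̄ = F·P·Fᵀ + Q = [9012469/1433581 -4015135/1433581; -4015135/1433581 130589639/15769391]
step 2: y = z − H·x̄ = [40373049/15769391, -20058/1433581]
step 2: S = H·P̄·Hᵀ + R = [538127947/15769391 -24090810/1433581; -24090810/1433581 88280126/1433581]
step 2: K = P̄·Hᵀ·S⁻¹ = [20075675/1303853921 -8664715509/28684786262; -629856929/1303853921 12045405/2607707842]
step 2: x' = x̄ + K·y = [1354681591/1303853921, -595507177/1303853921]
step 2: P' = (I − K·H)·P̄ = [14441192515/28684786262 -20075675/2607707842; -20075675/2607707842 629856929/2607707842]

step 0: x' = [449/858, -167/330], P' = [875/1716 -1/132; -1/132 163/660]
step 1: x' = [14847341/15769391, 13998837/15769391], P' = [7940595/15769391 -121885/15769391; -121885/15769391 3809675/15769391]
step 2: x' = [1354681591/1303853921, -595507177/1303853921], P' = [14441192515/28684786262 -20075675/2607707842; -20075675/2607707842 629856929/2607707842]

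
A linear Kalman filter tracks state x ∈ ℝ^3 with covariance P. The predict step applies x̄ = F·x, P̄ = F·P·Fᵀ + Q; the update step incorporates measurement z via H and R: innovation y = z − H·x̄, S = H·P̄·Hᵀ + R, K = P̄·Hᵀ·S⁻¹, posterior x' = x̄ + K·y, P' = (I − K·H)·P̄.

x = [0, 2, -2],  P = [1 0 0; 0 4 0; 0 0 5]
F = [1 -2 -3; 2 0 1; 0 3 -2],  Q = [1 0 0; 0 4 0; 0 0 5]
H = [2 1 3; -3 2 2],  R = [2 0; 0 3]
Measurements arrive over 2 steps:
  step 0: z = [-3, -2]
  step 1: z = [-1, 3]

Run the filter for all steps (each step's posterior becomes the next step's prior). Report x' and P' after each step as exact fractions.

step 0: x' = [-169039/663239, -551599/663239, -345508/663239], P' = [673077/663239 1773347/663239 -978605/663239; 1773347/663239 5863907/663239 -3158537/663239; -978605/663239 -3158537/663239 1818653/663239]
step 1: x' = [-1390717109/3215608996, 4779556687/8039022490, -511752761/4019511245], P' = [7022902533/12862435984 7839008573/6431217992 -1100716865/1607804498; 7839008573/6431217992 67855076101/16078044980 -9063835954/4019511245; -1100716865/1607804498 -9063835954/4019511245 5554173649/4019511245]

step 0: x̄ = F·x = [2, -2, 10]
step 0: P̄ = F·P·Fᵀ + Q = [63 -13 6; -13 13 -10; 6 -10 61]
step 0: y = z − H·x̄ = [-35, -12]
step 0: S = H·P̄·Hᵀ + R = [776 -109; -109 870]
step 0: K = P̄·Hᵀ·S⁻¹ = [91843/663239 -143249/663239; -32505/663239 30233/663239; 170106/663239 85349/663239]
step 0: x' = x̄ + K·y = [-169039/663239, -551599/663239, -345508/663239]
step 0: P' = (I − K·H)·P̄ = [673077/663239 1773347/663239 -978605/663239; 1773347/663239 5863907/663239 -3158537/663239; -978605/663239 -3158537/663239 1818653/663239]
step 1: x̄ = F·x = [1970683/663239, -683586/663239, -963781/663239]
step 1: P̄ = F·P·Fᵀ + Q = [2035619/663239 6906/663239 -1201588/663239; 6906/663239 3249497/663239 1441585/663239; -1201588/663239 1441585/663239 101268414/663239]
step 1: y = z − H·x̄ = [-1029676/663239, 11196500/663239]
step 1: S = H·P̄·Hᵀ + R = [918392255/663239 619443290/663239; 619443290/663239 464250796/663239]
step 1: K = P̄·Hᵀ·S⁻¹ = [826654363/6431217992 -2441381049/12862435984; -857956241/16078044980 587586703/6431217992; 1047550334/4019511245 164806917/1607804498]
step 1: x' = x̄ + K·y = [-1390717109/3215608996, 4779556687/8039022490, -511752761/4019511245]
step 1: P' = (I − K·H)·P̄ = [7022902533/12862435984 7839008573/6431217992 -1100716865/1607804498; 7839008573/6431217992 67855076101/16078044980 -9063835954/4019511245; -1100716865/1607804498 -9063835954/4019511245 5554173649/4019511245]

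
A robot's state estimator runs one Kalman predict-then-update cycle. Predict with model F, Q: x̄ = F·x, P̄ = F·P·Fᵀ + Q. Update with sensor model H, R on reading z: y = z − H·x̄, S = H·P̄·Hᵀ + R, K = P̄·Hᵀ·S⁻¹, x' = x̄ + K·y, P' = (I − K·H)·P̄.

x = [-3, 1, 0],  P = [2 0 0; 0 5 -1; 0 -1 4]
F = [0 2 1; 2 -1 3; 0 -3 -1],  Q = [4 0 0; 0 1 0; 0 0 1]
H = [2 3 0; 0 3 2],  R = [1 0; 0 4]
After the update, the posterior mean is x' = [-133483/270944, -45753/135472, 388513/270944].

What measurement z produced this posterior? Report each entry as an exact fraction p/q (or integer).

x̄ = F·x = [2, -7, -3]
P̄ = F·P·Fᵀ + Q = [24 -3 -29; -3 56 11; -29 11 44]
S = H·P̄·Hᵀ + R = [565 436; 436 816]
K = P̄·Hᵀ·S⁻¹ = [15259/67736 -54859/270944; 6169/33868 18359/135472; -18289/67736 79265/270944]
x' − x̄ = [-675371/270944, 902551/135472, 1201345/270944] = K·y
y = (KᵀK)⁻¹·Kᵀ·(x' − x̄) = [15, 29]
z = y + H·x̄ = [15, 29] + [-17, -27] = [-2, 2]

z = [-2, 2]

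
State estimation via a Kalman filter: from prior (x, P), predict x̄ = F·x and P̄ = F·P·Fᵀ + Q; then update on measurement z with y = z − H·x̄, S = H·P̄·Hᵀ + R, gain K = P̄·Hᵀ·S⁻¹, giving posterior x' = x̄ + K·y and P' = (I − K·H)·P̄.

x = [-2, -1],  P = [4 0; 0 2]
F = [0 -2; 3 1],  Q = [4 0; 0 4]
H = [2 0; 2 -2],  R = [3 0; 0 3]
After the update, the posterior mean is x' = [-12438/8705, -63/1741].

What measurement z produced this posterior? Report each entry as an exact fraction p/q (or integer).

z = [-3, -3]

x̄ = F·x = [2, -7]
P̄ = F·P·Fᵀ + Q = [12 -4; -4 42]
S = H·P̄·Hᵀ + R = [51 64; 64 251]
K = P̄·Hᵀ·S⁻¹ = [3976/8705 96/8705; 776/1741 -836/1741]
x' − x̄ = [-29848/8705, 12124/1741] = K·y
y = (KᵀK)⁻¹·Kᵀ·(x' − x̄) = [-7, -21]
z = y + H·x̄ = [-7, -21] + [4, 18] = [-3, -3]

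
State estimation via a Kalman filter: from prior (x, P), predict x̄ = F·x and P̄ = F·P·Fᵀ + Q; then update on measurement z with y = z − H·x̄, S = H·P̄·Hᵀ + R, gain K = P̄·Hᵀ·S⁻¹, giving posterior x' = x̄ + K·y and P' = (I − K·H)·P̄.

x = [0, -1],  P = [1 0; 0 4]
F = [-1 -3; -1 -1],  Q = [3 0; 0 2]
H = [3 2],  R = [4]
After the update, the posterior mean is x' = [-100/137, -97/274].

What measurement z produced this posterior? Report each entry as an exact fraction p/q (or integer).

z = [-3]

x̄ = F·x = [3, 1]
P̄ = F·P·Fᵀ + Q = [40 13; 13 7]
S = H·P̄·Hᵀ + R = [548]
K = P̄·Hᵀ·S⁻¹ = [73/274; 53/548]
x' − x̄ = [-511/137, -371/274] = K·y
y = (KᵀK)⁻¹·Kᵀ·(x' − x̄) = [-14]
z = y + H·x̄ = [-14] + [11] = [-3]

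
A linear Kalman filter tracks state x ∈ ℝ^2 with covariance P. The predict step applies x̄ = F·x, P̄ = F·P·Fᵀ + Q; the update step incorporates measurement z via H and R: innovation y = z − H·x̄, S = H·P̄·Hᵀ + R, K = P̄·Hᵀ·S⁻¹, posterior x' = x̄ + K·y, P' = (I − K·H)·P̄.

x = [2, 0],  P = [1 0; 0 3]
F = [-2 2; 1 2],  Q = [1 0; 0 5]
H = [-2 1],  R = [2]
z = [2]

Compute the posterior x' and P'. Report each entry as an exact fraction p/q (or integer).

x̄ = F·x = [-4, 2]
P̄ = F·P·Fᵀ + Q = [17 10; 10 18]
y = z − H·x̄ = [-8]
S = H·P̄·Hᵀ + R = [48]
K = P̄·Hᵀ·S⁻¹ = [-1/2; -1/24]
x' = x̄ + K·y = [0, 7/3]
P' = (I − K·H)·P̄ = [5 9; 9 215/12]

x' = [0, 7/3]
P' = [5 9; 9 215/12]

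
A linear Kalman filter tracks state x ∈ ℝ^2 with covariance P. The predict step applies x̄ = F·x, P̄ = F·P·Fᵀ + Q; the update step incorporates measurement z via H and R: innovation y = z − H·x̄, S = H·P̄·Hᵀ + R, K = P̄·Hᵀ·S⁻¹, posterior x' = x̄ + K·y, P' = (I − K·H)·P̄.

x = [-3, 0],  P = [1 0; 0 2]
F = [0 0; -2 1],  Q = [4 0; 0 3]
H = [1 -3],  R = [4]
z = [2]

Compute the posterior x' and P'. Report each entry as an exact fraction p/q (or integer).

x' = [80/89, -6/89]
P' = [340/89 108/89; 108/89 72/89]

x̄ = F·x = [0, 6]
P̄ = F·P·Fᵀ + Q = [4 0; 0 9]
y = z − H·x̄ = [20]
S = H·P̄·Hᵀ + R = [89]
K = P̄·Hᵀ·S⁻¹ = [4/89; -27/89]
x' = x̄ + K·y = [80/89, -6/89]
P' = (I − K·H)·P̄ = [340/89 108/89; 108/89 72/89]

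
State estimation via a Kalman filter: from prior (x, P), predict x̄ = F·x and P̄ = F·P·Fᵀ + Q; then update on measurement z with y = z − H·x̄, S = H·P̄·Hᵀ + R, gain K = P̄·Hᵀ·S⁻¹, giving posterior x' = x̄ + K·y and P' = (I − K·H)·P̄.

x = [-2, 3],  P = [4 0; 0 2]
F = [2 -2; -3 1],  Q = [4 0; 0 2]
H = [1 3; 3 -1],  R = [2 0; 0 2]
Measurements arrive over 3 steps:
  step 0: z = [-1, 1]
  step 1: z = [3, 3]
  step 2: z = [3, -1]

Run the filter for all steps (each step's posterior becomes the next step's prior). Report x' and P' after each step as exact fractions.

step 0: x' = [1014/8741, -3599/8741], P' = [1708/8741 -28/8741; -28/8741 1720/8741]
step 1: x' = [5557870/4732351, 2485013/4732351], P' = [909980/4732351 -13912/4732351; -13912/4732351 895822/4732351]
step 2: x' = [-6683322/842738057, 677352901/842738057], P' = [486062548/2528214171 -7362820/2528214171; -7362820/2528214171 478432456/2528214171]

step 0: x̄ = F·x = [-10, 9]
step 0: P̄ = F·P·Fᵀ + Q = [28 -28; -28 40]
step 0: y = z − H·x̄ = [-18, 40]
step 0: S = H·P̄·Hᵀ + R = [222 -260; -260 462]
step 0: K = P̄·Hᵀ·S⁻¹ = [812/8741 2576/8741; 2566/8741 -902/8741]
step 0: x' = x̄ + K·y = [1014/8741, -3599/8741]
step 0: P' = (I − K·H)·P̄ = [1708/8741 -28/8741; -28/8741 1720/8741]
step 1: x̄ = F·x = [9226/8741, -6641/8741]
step 1: P̄ = F·P·Fᵀ + Q = [48900/8741 -13912/8741; -13912/8741 34742/8741]
step 1: y = z − H·x̄ = [36920/8741, -8096/8741]
step 1: S = H·P̄·Hᵀ + R = [295588/8741 -68822/8741; -68822/8741 575796/8741]
step 1: K = P̄·Hᵀ·S⁻¹ = [33394/364027 1371926/4732351; 102829/364027 -468779/4732351]
step 1: x' = x̄ + K·y = [5557870/4732351, 2485013/4732351]
step 1: P' = (I − K·H)·P̄ = [909980/4732351 -13912/4732351; -13912/4732351 895822/4732351]
step 2: x̄ = F·x = [6145714/4732351, -14188597/4732351]
step 2: P̄ = F·P·Fᵀ + Q = [26263908/4732351 -7362820/4732351; -7362820/4732351 18633816/4732351]
step 2: y = z − H·x̄ = [50617130/4732351, -37358090/4732351]
step 2: S = H·P̄·Hᵀ + R = [159256034/4732351 -36012284/4732351; -36012284/4732351 308650610/4732351]
step 2: K = P̄·Hᵀ·S⁻¹ = [231987044/2528214171 104682176/361173453; 713967274/2528214171 -35751494/361173453]
step 2: x' = x̄ + K·y = [-6683322/842738057, 677352901/842738057]
step 2: P' = (I − K·H)·P̄ = [486062548/2528214171 -7362820/2528214171; -7362820/2528214171 478432456/2528214171]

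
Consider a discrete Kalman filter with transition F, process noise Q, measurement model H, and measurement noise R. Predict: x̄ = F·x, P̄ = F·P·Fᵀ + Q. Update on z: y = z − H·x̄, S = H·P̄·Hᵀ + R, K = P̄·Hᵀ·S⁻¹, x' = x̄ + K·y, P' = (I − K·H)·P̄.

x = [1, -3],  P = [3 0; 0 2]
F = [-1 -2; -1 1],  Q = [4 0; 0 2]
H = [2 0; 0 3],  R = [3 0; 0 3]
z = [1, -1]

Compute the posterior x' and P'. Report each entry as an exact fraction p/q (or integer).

x' = [317/458, -671/1374]
P' = [327/458 -1/458; -1/458 437/1374]

x̄ = F·x = [5, -4]
P̄ = F·P·Fᵀ + Q = [15 -1; -1 7]
y = z − H·x̄ = [-9, 11]
S = H·P̄·Hᵀ + R = [63 -6; -6 66]
K = P̄·Hᵀ·S⁻¹ = [109/229 -1/458; -1/687 437/1374]
x' = x̄ + K·y = [317/458, -671/1374]
P' = (I − K·H)·P̄ = [327/458 -1/458; -1/458 437/1374]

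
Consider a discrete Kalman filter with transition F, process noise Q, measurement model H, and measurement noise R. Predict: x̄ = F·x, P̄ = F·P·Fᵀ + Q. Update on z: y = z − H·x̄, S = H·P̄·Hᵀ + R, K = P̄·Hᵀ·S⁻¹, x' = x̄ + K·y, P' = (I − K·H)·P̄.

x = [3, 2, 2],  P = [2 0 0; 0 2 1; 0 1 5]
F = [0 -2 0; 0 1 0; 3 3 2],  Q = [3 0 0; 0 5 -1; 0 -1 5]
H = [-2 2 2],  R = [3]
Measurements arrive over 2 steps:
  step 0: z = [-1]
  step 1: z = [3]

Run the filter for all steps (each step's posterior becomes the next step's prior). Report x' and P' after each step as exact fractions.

step 0: x̄ = F·x = [-4, 2, 19]
step 0: P̄ = F·P·Fᵀ + Q = [11 -4 -16; -4 7 7; -16 7 73]
step 0: y = z − H·x̄ = [-51]
step 0: S = H·P̄·Hᵀ + R = [583]
step 0: K = P̄·Hᵀ·S⁻¹ = [-62/583; 36/583; 192/583]
step 0: x' = x̄ + K·y = [830/583, -670/583, 1285/583]
step 0: P' = (I − K·H)·P̄ = [2569/583 -100/583 2576/583; -100/583 2785/583 -2831/583; 2576/583 -2831/583 5695/583]
step 1: x̄ = F·x = [1340/583, -670/583, 3050/583]
step 1: P̄ = F·P·Fᵀ + Q = [12889/583 -5570/583 -4786/583; -5570/583 5700/583 1810/583; -4786/583 1810/583 69021/583]
step 1: y = z − H·x̄ = [-331/583]
step 1: S = H·P̄·Hᵀ + R = [449517/583]
step 1: K = P̄·Hᵀ·S⁻¹ = [-46490/449517; 8720/149839; 151234/449517]
step 1: x' = x̄ + K·y = [1059590/449517, -177150/149839, 2265812/449517]
step 1: P' = (I − K·H)·P̄ = [6230711/449517 -736210/149839 8369606/449517; -736210/149839 1073700/149839 -1796830/149839; 8369606/449517 -1796830/149839 13986947/449517]

step 0: x' = [830/583, -670/583, 1285/583], P' = [2569/583 -100/583 2576/583; -100/583 2785/583 -2831/583; 2576/583 -2831/583 5695/583]
step 1: x' = [1059590/449517, -177150/149839, 2265812/449517], P' = [6230711/449517 -736210/149839 8369606/449517; -736210/149839 1073700/149839 -1796830/149839; 8369606/449517 -1796830/149839 13986947/449517]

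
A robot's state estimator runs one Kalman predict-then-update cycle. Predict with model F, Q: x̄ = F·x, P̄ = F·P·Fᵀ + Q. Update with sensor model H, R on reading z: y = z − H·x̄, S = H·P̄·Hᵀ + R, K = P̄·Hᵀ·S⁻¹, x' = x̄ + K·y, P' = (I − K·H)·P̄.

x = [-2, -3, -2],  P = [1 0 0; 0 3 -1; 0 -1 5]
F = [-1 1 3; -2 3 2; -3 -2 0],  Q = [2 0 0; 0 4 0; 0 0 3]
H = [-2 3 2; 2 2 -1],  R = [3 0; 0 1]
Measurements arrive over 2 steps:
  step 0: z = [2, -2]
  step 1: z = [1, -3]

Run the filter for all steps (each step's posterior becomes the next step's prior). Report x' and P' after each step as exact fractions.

step 0: x̄ = F·x = [-7, -9, 12]
step 0: P̄ = F·P·Fᵀ + Q = [45 30 3; 30 43 -8; 3 -8 24]
step 0: y = z − H·x̄ = [-9, 42]
step 0: S = H·P̄·Hᵀ + R = [186 100; 100 637]
step 0: K = P̄·Hᵀ·S⁻¹ = [-5439/54241 13371/54241; 18361/108482 11672/54241; 7433/54241 -4062/54241]
step 0: x' = x̄ + K·y = [20986/4931, -14649/9862, 37581/4931]
step 0: P' = (I − K·H)·P̄ = [507942/54241 -143637/54241 715239/54241; -143637/54241 96617/108482 -202329/54241; 715239/54241 -202329/54241 1029882/54241]
step 1: x̄ = F·x = [168865/9862, 22433/9862, -48309/4931]
step 1: P̄ = F·P·Fᵀ + Q = [9431073/108482 221511/108482 -3652331/54241; 221511/108482 753641/108482 -6132/54241; -3652331/54241 -6132/54241 3203791/54241]
step 1: y = z − H·x̄ = [473529/9862, -254400/4931]
step 1: S = H·P̄·Hᵀ + R = [126094831/108482 -44707412/54241; -44707412/54241 39147356/54241]
step 1: K = P̄·Hᵀ·S⁻¹ = [-436239233/4326864657 3889451881/17307458628; 727987811/4326864657 939842120/4326864657; 605850862/4326864657 -1883723075/17307458628]
step 1: x' = x̄ + K·y = [991881068/1442288219, -1230439250/1442288219, 3665399802/1442288219]
step 1: P' = (I − K·H)·P̄ = [22893754565/17307458628 -1544409863/4326864657 29542778345/17307458628; -1544409863/4326864657 1021781057/4326864657 -1985099732/4326864657; 29542778345/17307458628 -1985099732/4326864657 45088481909/17307458628]

step 0: x' = [20986/4931, -14649/9862, 37581/4931], P' = [507942/54241 -143637/54241 715239/54241; -143637/54241 96617/108482 -202329/54241; 715239/54241 -202329/54241 1029882/54241]
step 1: x' = [991881068/1442288219, -1230439250/1442288219, 3665399802/1442288219], P' = [22893754565/17307458628 -1544409863/4326864657 29542778345/17307458628; -1544409863/4326864657 1021781057/4326864657 -1985099732/4326864657; 29542778345/17307458628 -1985099732/4326864657 45088481909/17307458628]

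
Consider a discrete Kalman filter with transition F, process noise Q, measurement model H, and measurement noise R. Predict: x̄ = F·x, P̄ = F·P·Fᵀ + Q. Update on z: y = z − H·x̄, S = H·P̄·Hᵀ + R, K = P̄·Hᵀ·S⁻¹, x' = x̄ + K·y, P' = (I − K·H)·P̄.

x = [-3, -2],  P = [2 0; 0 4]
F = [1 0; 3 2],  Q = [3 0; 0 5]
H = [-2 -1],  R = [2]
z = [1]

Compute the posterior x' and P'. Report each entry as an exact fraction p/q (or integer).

x' = [33/85, -11/5]
P' = [169/85 -18/5; -18/5 42/5]

x̄ = F·x = [-3, -13]
P̄ = F·P·Fᵀ + Q = [5 6; 6 39]
y = z − H·x̄ = [-18]
S = H·P̄·Hᵀ + R = [85]
K = P̄·Hᵀ·S⁻¹ = [-16/85; -3/5]
x' = x̄ + K·y = [33/85, -11/5]
P' = (I − K·H)·P̄ = [169/85 -18/5; -18/5 42/5]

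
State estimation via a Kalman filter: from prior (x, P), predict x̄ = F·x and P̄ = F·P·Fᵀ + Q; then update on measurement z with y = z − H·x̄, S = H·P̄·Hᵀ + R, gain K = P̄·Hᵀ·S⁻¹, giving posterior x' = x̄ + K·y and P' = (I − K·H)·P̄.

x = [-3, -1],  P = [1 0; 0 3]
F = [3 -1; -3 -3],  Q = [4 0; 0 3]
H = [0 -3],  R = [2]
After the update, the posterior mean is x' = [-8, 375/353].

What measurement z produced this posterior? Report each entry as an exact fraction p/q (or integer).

x̄ = F·x = [-8, 12]
P̄ = F·P·Fᵀ + Q = [16 0; 0 39]
S = H·P̄·Hᵀ + R = [353]
K = P̄·Hᵀ·S⁻¹ = [0; -117/353]
x' − x̄ = [0, -3861/353] = K·y
y = (KᵀK)⁻¹·Kᵀ·(x' − x̄) = [33]
z = y + H·x̄ = [33] + [-36] = [-3]

z = [-3]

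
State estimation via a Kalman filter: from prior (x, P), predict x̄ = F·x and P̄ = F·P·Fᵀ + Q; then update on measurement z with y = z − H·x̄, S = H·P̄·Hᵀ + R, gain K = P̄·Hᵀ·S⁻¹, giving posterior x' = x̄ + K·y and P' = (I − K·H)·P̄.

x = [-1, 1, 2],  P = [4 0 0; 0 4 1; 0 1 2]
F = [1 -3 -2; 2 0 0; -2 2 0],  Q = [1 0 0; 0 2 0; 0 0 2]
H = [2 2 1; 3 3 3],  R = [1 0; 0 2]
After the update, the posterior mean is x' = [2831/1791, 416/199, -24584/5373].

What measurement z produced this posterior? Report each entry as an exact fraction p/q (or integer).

z = [3, -3]

x̄ = F·x = [-8, -2, 4]
P̄ = F·P·Fᵀ + Q = [61 8 -36; 8 18 -16; -36 -16 34]
S = H·P̄·Hᵀ + R = [207 204; 204 227]
K = P̄·Hᵀ·S⁻¹ = [986/1791 -35/597; 76/199 -42/199; -4874/5373 1034/1791]
x' − x̄ = [17159/1791, 814/199, -46076/5373] = K·y
y = (KᵀK)⁻¹·Kᵀ·(x' − x̄) = [19, 15]
z = y + H·x̄ = [19, 15] + [-16, -18] = [3, -3]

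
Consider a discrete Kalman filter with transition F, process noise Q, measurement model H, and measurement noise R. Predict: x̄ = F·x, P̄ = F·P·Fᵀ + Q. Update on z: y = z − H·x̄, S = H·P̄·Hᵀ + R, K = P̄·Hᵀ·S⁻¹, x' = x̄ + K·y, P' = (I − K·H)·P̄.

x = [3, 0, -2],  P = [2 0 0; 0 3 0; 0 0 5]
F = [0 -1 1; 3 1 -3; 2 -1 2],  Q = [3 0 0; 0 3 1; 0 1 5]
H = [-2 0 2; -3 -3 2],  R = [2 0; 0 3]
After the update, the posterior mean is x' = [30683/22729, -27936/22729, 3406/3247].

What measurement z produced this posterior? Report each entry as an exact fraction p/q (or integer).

x̄ = F·x = [-2, 15, 2]
P̄ = F·P·Fᵀ + Q = [11 -18 13; -18 69 -20; 13 -20 36]
S = H·P̄·Hᵀ + R = [86 92; 92 627]
K = P̄·Hᵀ·S⁻¹ = [-908/22729 1837/22729; 7624/22729 -8115/22729; 1449/3247 269/3247]
x' − x̄ = [76141/22729, -368871/22729, -3088/3247] = K·y
y = (KᵀK)⁻¹·Kᵀ·(x' − x̄) = [-9, 37]
z = y + H·x̄ = [-9, 37] + [8, -35] = [-1, 2]

z = [-1, 2]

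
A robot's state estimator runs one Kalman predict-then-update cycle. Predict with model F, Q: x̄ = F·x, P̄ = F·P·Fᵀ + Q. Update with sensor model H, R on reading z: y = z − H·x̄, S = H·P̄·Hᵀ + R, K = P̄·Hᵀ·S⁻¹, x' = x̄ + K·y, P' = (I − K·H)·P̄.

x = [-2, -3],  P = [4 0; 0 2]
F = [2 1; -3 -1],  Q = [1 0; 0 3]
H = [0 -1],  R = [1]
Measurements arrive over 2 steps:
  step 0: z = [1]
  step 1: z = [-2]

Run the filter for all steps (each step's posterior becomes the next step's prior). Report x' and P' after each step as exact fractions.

step 0: x̄ = F·x = [-7, 9]
step 0: P̄ = F·P·Fᵀ + Q = [19 -26; -26 41]
step 0: y = z − H·x̄ = [10]
step 0: S = H·P̄·Hᵀ + R = [42]
step 0: K = P̄·Hᵀ·S⁻¹ = [13/21; -41/42]
step 0: x' = x̄ + K·y = [-17/21, -16/21]
step 0: P' = (I − K·H)·P̄ = [61/21 -13/21; -13/21 41/42]
step 1: x̄ = F·x = [-50/21, 67/21]
step 1: P̄ = F·P·Fᵀ + Q = [467/42 -643/42; -643/42 1109/42]
step 1: y = z − H·x̄ = [25/21]
step 1: S = H·P̄·Hᵀ + R = [1151/42]
step 1: K = P̄·Hᵀ·S⁻¹ = [643/1151; -1109/1151]
step 1: x' = x̄ + K·y = [-1975/1151, 2352/1151]
step 1: P' = (I − K·H)·P̄ = [2954/1151 -643/1151; -643/1151 1109/1151]

step 0: x' = [-17/21, -16/21], P' = [61/21 -13/21; -13/21 41/42]
step 1: x' = [-1975/1151, 2352/1151], P' = [2954/1151 -643/1151; -643/1151 1109/1151]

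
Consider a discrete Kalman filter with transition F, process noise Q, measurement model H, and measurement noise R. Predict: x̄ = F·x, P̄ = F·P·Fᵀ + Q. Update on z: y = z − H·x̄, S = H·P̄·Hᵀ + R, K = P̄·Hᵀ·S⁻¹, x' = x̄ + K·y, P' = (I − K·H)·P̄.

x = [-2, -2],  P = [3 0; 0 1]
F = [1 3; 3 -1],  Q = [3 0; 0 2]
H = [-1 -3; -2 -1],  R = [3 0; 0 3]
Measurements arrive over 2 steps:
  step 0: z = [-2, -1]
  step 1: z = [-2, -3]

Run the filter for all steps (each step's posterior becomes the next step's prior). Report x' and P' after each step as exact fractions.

step 0: x' = [-37/108, 23/27], P' = [155/144 -19/36; -19/36 5/9]
step 1: x' = [143319/92879, 8655/92879], P' = [370509/371516 -46218/92879; -46218/92879 50349/92879]

step 0: x̄ = F·x = [-8, -4]
step 0: P̄ = F·P·Fᵀ + Q = [15 6; 6 30]
step 0: y = z − H·x̄ = [-22, -21]
step 0: S = H·P̄·Hᵀ + R = [324 162; 162 117]
step 0: K = P̄·Hᵀ·S⁻¹ = [73/432 -13/24; -41/108 1/6]
step 0: x' = x̄ + K·y = [-37/108, 23/27]
step 0: P' = (I − K·H)·P̄ = [155/144 -19/36; -19/36 5/9]
step 1: x̄ = F·x = [239/108, -203/108]
step 1: P̄ = F·P·Fᵀ + Q = [851/144 -383/144; -383/144 2219/144]
step 1: y = z − H·x̄ = [-293/54, -49/108]
step 1: S = H·P̄·Hᵀ + R = [4739/36 2839/72; 2839/72 4523/144]
step 1: K = P̄·Hᵀ·S⁻¹ = [61369/371516 -92691/185758; -34943/92879 14029/92879]
step 1: x' = x̄ + K·y = [143319/92879, 8655/92879]
step 1: P' = (I − K·H)·P̄ = [370509/371516 -46218/92879; -46218/92879 50349/92879]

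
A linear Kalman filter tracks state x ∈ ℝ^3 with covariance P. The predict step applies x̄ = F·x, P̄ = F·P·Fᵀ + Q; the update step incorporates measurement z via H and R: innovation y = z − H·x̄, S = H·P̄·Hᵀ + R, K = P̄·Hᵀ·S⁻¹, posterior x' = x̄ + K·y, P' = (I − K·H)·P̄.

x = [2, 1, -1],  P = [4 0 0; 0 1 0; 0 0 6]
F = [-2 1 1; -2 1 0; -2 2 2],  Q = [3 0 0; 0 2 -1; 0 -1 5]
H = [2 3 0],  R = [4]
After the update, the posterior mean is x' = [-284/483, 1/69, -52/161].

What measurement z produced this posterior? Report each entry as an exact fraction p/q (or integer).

z = [-1]

x̄ = F·x = [-4, -3, -4]
P̄ = F·P·Fᵀ + Q = [26 17 30; 17 19 17; 30 17 49]
S = H·P̄·Hᵀ + R = [483]
K = P̄·Hᵀ·S⁻¹ = [103/483; 13/69; 37/161]
x' − x̄ = [1648/483, 208/69, 592/161] = K·y
y = (KᵀK)⁻¹·Kᵀ·(x' − x̄) = [16]
z = y + H·x̄ = [16] + [-17] = [-1]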